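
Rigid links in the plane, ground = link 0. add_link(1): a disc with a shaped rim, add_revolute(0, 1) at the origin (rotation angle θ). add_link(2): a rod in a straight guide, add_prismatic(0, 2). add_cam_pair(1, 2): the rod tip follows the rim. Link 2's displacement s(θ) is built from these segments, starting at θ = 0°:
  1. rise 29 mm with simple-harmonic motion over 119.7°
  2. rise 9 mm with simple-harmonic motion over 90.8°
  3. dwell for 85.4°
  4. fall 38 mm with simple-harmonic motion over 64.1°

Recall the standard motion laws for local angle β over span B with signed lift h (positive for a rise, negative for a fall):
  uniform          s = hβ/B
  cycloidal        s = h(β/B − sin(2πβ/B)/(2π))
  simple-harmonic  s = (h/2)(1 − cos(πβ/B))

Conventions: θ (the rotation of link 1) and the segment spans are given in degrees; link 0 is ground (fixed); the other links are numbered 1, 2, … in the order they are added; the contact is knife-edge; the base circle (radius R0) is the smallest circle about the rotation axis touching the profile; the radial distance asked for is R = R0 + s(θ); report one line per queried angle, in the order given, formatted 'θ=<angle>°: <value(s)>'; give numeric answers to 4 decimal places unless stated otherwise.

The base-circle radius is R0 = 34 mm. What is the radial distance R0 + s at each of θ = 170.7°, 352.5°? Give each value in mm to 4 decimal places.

segment 1 (0° to 119.7°, simple-harmonic, h = 29) is passed completely: s = 0.0000 + (29) = 29.0000
θ = 170.7° falls in segment 2 (119.7° to 210.5°, simple-harmonic, h = 9): β = 170.7 − 119.7 = 51°, B = 90.8°; Δs = 9/2·(1 − cos(π·0.5617)) = 5.3665; s = 29.0000 + 5.3665 = 34.3665
segment 2 (119.7° to 210.5°, simple-harmonic, h = 9) is passed completely: s = 29.0000 + (9) = 38.0000
segment 3 (210.5° to 295.9°, dwell): s unchanged at 38.0000
θ = 352.5° falls in segment 4 (295.9° to 360°, simple-harmonic, h = -38): β = 352.5 − 295.9 = 56.6°, B = 64.1°; Δs = -38/2·(1 − cos(π·0.8830)) = -36.7308; s = 38.0000 − 36.7308 = 1.2692
θ=170.7°: R = R0 + s = 34 + 34.3665 = 68.3665
θ=352.5°: R = R0 + s = 34 + 1.2692 = 35.2692

θ=170.7°: 68.3665
θ=352.5°: 35.2692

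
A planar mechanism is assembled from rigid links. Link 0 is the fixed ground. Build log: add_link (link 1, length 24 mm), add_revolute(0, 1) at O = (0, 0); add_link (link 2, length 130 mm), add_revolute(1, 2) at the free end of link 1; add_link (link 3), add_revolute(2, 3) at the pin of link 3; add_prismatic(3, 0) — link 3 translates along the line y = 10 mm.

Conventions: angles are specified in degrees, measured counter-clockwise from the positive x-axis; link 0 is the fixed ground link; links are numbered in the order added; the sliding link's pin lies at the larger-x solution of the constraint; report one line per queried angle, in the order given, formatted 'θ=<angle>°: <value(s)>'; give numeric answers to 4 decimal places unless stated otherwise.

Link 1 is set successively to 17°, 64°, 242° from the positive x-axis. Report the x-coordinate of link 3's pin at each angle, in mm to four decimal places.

geometry: r = 24 mm, L = 130 mm, e = 10 mm
θ=17°: crank pin P = (r cos θ, r sin θ) = (22.951314, 7.016921)
θ=17°: h = r sin θ − e = 7.016921 − 10 = -2.983079
θ=17°: x = r cos θ + √(L² − h²) = 22.951314 + 129.965769 = 152.917084
θ=64°: crank pin P = (r cos θ, r sin θ) = (10.520908, 21.571057)
θ=64°: h = r sin θ − e = 21.571057 − 10 = 11.571057
θ=64°: x = r cos θ + √(L² − h²) = 10.520908 + 129.484017 = 140.004924
θ=242°: crank pin P = (r cos θ, r sin θ) = (-11.267318, -21.190742)
θ=242°: h = r sin θ − e = -21.190742 − 10 = -31.190742
θ=242°: x = r cos θ + √(L² − h²) = -11.267318 + 126.202764 = 114.935446

θ=17°: 152.9171
θ=64°: 140.0049
θ=242°: 114.9354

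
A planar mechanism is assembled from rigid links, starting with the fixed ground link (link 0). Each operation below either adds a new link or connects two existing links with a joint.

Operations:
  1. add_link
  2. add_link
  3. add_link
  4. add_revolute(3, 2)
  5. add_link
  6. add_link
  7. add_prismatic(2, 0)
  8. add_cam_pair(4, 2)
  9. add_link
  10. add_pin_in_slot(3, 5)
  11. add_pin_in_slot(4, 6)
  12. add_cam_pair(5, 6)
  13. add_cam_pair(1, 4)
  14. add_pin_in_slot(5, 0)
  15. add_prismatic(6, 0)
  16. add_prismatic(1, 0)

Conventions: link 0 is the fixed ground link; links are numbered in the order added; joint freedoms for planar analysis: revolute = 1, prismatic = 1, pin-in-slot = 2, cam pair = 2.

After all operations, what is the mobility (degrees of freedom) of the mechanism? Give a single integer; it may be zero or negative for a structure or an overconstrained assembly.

(L,J1,J2)=(1,0,0); link0 fixed
link1: (2,0,0)
link2: (3,0,0)
link3: (4,0,0)
R 3-2 [J1]: (4,1,0)
link4: (5,1,0)
link5: (6,1,0)
P 2-0 [J1]: (6,2,0)
C 4-2 [J2]: (6,2,1)
link6: (7,2,1)
PS 3-5 [J2]: (7,2,2)
PS 4-6 [J2]: (7,2,3)
C 5-6 [J2]: (7,2,4)
C 1-4 [J2]: (7,2,5)
PS 5-0 [J2]: (7,2,6)
P 6-0 [J1]: (7,3,6)
P 1-0 [J1]: (7,4,6)
Grübler: 3·6 − 2·4 − 6 = 4

M = 4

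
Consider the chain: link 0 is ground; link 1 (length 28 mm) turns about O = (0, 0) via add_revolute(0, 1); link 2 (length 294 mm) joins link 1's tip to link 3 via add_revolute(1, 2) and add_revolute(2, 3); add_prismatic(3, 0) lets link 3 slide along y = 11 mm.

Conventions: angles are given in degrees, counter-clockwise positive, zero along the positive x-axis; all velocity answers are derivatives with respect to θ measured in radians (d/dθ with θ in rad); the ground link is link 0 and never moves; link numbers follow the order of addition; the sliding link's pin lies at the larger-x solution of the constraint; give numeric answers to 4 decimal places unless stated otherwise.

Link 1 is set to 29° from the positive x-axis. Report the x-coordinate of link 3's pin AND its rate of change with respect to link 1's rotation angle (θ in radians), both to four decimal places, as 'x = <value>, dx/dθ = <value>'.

geometry: r = 28 mm, L = 294 mm, e = 11 mm
crank pin P = (r cos θ, r sin θ) = (24.489352, 13.574669)
h = r sin θ − e = 13.574669 − 11 = 2.574669
x = r cos θ + √(L² − h²) = 24.489352 + 293.988726 = 318.478078
dx/dθ = −r sin θ − h·r cos θ/√(L² − h²) (θ in radians; h = 2.574669) = -13.789140

x = 318.4781, dx/dθ = -13.7891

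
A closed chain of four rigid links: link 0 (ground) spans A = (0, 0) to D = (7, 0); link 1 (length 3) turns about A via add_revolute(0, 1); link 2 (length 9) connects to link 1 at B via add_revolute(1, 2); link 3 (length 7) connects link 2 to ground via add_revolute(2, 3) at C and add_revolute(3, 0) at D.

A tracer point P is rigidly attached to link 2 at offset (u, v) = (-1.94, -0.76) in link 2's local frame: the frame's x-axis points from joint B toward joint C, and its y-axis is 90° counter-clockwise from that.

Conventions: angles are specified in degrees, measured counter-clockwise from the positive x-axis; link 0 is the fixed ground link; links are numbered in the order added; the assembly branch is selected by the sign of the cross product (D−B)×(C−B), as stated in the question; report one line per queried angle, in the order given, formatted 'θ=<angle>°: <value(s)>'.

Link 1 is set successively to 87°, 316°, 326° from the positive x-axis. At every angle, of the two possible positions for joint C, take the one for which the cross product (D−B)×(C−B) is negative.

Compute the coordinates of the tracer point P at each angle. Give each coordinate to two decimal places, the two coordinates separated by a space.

A=(0,0), D=(7.00,0)
θ=87°: B = A + 3.00·(cos87°, sin87°) = (0.1570, 2.9959)
θ=87°: |BD| = 7.4701
θ=87°: circle(B,9.00) ∩ circle(D,7.00): a=5.8769, h=6.8163
θ=87°:   candidates: C₊=(8.2743,6.8830) cross=50.918; C₋=(2.8069,-5.6052) cross=-50.918
θ=87°:   branch - wants cross < 0 → take C=(2.8069,-5.6052) (cross=-50.918)
θ=87°: ex = (C−B)/|BC| = (0.2944,-0.9557); ey = (0.9557,0.2944)
θ=87°: P = B + -1.94·ex + -0.76·ey = (-1.1405,4.6261)
θ=316°: B = A + 3.00·(cos316°, sin316°) = (2.1580, -2.0840)
θ=316°: |BD| = 5.2714
θ=316°: circle(B,9.00) ∩ circle(D,7.00): a=5.6709, h=6.9886
θ=316°:   candidates: C₊=(4.6042,6.5772) cross=36.840; C₋=(10.1298,-6.2613) cross=-36.840
θ=316°:   branch - wants cross < 0 → take C=(10.1298,-6.2613) (cross=-36.840)
θ=316°: ex = (C−B)/|BC| = (0.8858,-0.4641); ey = (0.4641,0.8858)
θ=316°: P = B + -1.94·ex + -0.76·ey = (0.0869,-1.8567)
θ=326°: B = A + 3.00·(cos326°, sin326°) = (2.4871, -1.6776)
θ=326°: |BD| = 4.8146
θ=326°: circle(B,9.00) ∩ circle(D,7.00): a=5.7305, h=6.9398
θ=326°:   candidates: C₊=(5.4404,6.8241) cross=33.412; C₋=(10.2766,-6.1858) cross=-33.412
θ=326°:   branch - wants cross < 0 → take C=(10.2766,-6.1858) (cross=-33.412)
θ=326°: ex = (C−B)/|BC| = (0.8655,-0.5009); ey = (0.5009,0.8655)
θ=326°: P = B + -1.94·ex + -0.76·ey = (0.4274,-1.3636)

θ=87°: -1.14 4.63
θ=316°: 0.09 -1.86
θ=326°: 0.43 -1.36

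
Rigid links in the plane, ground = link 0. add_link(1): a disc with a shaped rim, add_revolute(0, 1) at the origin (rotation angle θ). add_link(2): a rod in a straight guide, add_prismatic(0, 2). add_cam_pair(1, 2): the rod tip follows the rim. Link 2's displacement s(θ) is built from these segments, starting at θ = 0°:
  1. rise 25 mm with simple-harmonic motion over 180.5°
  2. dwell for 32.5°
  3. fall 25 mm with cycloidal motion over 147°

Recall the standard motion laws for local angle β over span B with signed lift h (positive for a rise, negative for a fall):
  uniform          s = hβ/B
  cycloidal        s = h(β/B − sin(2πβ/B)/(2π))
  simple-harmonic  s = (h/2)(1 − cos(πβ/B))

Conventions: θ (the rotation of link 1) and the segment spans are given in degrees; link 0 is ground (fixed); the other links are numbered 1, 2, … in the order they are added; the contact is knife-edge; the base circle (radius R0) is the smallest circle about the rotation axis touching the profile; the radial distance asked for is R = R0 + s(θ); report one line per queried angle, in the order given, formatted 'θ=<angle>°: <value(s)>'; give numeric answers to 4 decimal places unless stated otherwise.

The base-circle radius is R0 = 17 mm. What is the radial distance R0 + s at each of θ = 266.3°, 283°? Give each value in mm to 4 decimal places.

segment 1 (0° to 180.5°, simple-harmonic, h = 25) is passed completely: s = 0.0000 + (25) = 25.0000
segment 2 (180.5° to 213°, dwell): s unchanged at 25.0000
θ = 266.3° falls in segment 3 (213° to 360°, cycloidal, h = -25): β = 266.3 − 213 = 53.3°, B = 147°; Δs = -25·(0.3626 − sin(2π·0.3626)/(2π)) = -6.0404; s = 25.0000 − 6.0404 = 18.9596
θ = 283° falls in segment 3 (213° to 360°, cycloidal, h = -25): β = 283 − 213 = 70°, B = 147°; Δs = -25·(0.4762 − sin(2π·0.4762)/(2π)) = -11.3117; s = 25.0000 − 11.3117 = 13.6883
θ=266.3°: R = R0 + s = 17 + 18.9596 = 35.9596
θ=283°: R = R0 + s = 17 + 13.6883 = 30.6883

θ=266.3°: 35.9596
θ=283°: 30.6883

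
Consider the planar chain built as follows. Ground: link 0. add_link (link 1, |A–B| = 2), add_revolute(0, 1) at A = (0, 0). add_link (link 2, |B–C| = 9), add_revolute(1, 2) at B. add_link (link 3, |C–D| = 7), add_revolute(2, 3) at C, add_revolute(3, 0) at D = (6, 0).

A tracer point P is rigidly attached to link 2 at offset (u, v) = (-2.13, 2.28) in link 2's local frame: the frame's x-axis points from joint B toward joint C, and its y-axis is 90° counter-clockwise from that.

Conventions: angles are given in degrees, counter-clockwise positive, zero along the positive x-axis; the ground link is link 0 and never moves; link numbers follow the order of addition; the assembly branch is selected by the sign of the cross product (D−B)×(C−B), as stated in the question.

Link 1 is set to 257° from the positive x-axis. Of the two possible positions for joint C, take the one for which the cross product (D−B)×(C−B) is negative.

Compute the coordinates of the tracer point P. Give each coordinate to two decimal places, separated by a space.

A=(0,0), D=(6.00,0)
B = A + 2.00·(cos257°, sin257°) = (-0.4499, -1.9487)
|BD| = 6.7379
circle(B,9.00) ∩ circle(D,7.00): a=5.7436, h=6.9290
  candidates: C₊=(3.0442,6.3453) cross=46.687; C₋=(7.0522,-6.9205) cross=-46.687
  branch - wants cross < 0 → take C=(7.0522,-6.9205) (cross=-46.687)
ex = (C−B)/|BC| = (0.8336,-0.5524); ey = (0.5524,0.8336)
P = B + -2.13·ex + 2.28·ey = (-0.9659,1.1284)

-0.97 1.13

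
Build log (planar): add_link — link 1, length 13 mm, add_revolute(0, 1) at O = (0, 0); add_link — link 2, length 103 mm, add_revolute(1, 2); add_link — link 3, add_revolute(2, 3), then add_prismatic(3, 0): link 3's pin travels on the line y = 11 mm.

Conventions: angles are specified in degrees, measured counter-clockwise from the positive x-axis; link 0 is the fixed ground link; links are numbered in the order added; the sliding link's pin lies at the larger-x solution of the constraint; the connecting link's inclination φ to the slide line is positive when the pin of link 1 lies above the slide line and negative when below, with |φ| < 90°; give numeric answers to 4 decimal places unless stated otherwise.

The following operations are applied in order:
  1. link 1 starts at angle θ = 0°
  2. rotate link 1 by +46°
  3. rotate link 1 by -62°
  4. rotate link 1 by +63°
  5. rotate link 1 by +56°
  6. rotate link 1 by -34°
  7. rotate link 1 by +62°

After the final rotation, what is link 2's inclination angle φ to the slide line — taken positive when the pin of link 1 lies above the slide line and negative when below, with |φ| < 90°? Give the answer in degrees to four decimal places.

geometry: r = 13 mm, L = 103 mm, e = 11 mm; θ starts at 0°
rotate link 1 by +46°: θ ← 0° +46° = 46°
rotate link 1 by -62°: θ ← 46° -62° = -16°
rotate link 1 by +63°: θ ← -16° +63° = 47°
rotate link 1 by +56°: θ ← 47° +56° = 103°
rotate link 1 by -34°: θ ← 103° -34° = 69°
rotate link 1 by +62°: θ ← 69° +62° = 131°
h = r sin θ − e = 9.811225 − 11 = -1.188775
sin φ = h / L = -1.188775 / 103 = -0.01154151
φ = arcsin(-0.01154151) = -0.661294°

-0.6613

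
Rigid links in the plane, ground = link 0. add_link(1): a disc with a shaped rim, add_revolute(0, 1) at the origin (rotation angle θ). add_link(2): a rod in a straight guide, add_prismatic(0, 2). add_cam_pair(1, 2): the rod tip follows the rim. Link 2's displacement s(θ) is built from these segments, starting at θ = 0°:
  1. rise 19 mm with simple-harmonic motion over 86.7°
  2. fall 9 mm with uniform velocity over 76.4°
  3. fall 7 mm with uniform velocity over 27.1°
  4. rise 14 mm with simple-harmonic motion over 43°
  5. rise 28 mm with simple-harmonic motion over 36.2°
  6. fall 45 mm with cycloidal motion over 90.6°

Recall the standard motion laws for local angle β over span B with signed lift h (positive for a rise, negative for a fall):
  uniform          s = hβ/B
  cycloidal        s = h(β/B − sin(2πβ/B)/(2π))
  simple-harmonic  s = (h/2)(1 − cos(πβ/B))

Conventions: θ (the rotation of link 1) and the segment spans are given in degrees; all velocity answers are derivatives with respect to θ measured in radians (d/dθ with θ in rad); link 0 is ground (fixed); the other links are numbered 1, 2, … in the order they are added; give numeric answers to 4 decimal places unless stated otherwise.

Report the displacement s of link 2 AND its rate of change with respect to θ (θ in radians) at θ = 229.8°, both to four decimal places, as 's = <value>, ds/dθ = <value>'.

segment 1 (0° to 86.7°, simple-harmonic, h = 19) is passed completely: s = 0.0000 + (19) = 19.0000
segment 2 (86.7° to 163.1°, uniform, h = -9) is passed completely: s = 19.0000 + (-9) = 10.0000
segment 3 (163.1° to 190.2°, uniform, h = -7) is passed completely: s = 10.0000 + (-7) = 3.0000
θ = 229.8° falls in segment 4 (190.2° to 233.2°, simple-harmonic, h = 14): β = 229.8 − 190.2 = 39.6°, B = 43°; Δs = 14/2·(1 − cos(π·0.9209)) = 13.7851; s = 3.0000 + 13.7851 = 16.7851
velocity in seg [190.2°–233.2°] (simple-harmonic), θ in radians: β = 39.6° = 0.6912 rad, B = 43° = 0.7505 rad; ds/dθ = (πh/(2B)) sin(πβ/B) = (π·14/(2·0.7505)) sin(π·0.9209) = 7.204218 mm/rad

s = 16.7851, ds/dθ = 7.2042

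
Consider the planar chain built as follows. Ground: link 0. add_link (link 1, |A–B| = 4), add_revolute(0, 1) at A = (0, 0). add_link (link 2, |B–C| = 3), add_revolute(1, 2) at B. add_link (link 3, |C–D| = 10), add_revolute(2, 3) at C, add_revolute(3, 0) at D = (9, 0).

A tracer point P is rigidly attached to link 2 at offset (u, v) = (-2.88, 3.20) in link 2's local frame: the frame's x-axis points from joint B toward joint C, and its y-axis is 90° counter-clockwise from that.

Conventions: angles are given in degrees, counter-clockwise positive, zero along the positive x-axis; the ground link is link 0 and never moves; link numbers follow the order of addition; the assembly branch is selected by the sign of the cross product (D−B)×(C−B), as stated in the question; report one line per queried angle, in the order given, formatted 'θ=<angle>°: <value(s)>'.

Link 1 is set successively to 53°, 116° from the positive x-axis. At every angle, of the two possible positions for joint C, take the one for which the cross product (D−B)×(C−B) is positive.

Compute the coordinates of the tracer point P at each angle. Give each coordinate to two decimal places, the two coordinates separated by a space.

A=(0,0), D=(9.00,0)
θ=53°: B = A + 4.00·(cos53°, sin53°) = (2.4073, 3.1945)
θ=53°: |BD| = 7.3259
θ=53°: circle(B,3.00) ∩ circle(D,10.00): a=-2.5478, h=1.5838
θ=53°:   candidates: C₊=(0.8050,5.7309) cross=11.603; C₋=(-0.5762,2.8802) cross=-11.603
θ=53°:   branch + wants cross > 0 → take C=(0.8050,5.7309) (cross=11.603)
θ=53°: ex = (C−B)/|BC| = (-0.5341,0.8454); ey = (-0.8454,-0.5341)
θ=53°: P = B + -2.88·ex + 3.20·ey = (1.2400,-0.9494)
θ=116°: B = A + 4.00·(cos116°, sin116°) = (-1.7535, 3.5952)
θ=116°: |BD| = 11.3386
θ=116°: circle(B,3.00) ∩ circle(D,10.00): a=1.6564, h=2.5013
θ=116°:   candidates: C₊=(0.6105,5.4422) cross=28.361; C₋=(-0.9756,0.6978) cross=-28.361
θ=116°:   branch + wants cross > 0 → take C=(0.6105,5.4422) (cross=28.361)
θ=116°: ex = (C−B)/|BC| = (0.7880,0.6157); ey = (-0.6157,0.7880)
θ=116°: P = B + -2.88·ex + 3.20·ey = (-5.9931,4.3437)

θ=53°: 1.24 -0.95
θ=116°: -5.99 4.34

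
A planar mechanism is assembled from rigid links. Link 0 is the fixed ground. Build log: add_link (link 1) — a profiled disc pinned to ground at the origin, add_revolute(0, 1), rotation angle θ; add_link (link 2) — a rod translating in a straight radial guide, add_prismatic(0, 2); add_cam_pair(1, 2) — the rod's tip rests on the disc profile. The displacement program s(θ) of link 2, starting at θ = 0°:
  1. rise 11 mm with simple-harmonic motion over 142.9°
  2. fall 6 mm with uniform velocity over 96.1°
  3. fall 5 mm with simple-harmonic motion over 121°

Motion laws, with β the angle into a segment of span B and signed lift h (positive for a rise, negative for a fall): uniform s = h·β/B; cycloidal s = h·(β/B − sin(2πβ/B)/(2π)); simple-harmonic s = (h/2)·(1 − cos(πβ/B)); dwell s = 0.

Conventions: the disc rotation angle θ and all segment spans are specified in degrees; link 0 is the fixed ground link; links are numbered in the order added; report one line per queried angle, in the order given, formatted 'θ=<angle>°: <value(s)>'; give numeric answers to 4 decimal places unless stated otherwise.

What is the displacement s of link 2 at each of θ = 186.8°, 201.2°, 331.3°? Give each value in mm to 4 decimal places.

seg 1 [0°–142.9°] simple-harmonic, h=11: full span → s += 11 → s = 11.0000
seg 2 [142.9°–239°] uniform, h=-6: θ=186.8° here. β=43.9, B=96.1. -6·43.9/96.1 = -2.7409 → s = 8.2591
seg 2 [142.9°–239°] uniform, h=-6: θ=201.2° here. β=58.3, B=96.1. -6·58.3/96.1 = -3.6400 → s = 7.3600
seg 2 [142.9°–239°] uniform, h=-6: full span → s += -6 → s = 5.0000
seg 3 [239°–360°] simple-harmonic, h=-5: θ=331.3° here. β=92.3, B=121. -5/2·(1 − cos(π·0.7628)) = -4.3375 → s = 0.6625

θ=186.8°: 8.2591
θ=201.2°: 7.3600
θ=331.3°: 0.6625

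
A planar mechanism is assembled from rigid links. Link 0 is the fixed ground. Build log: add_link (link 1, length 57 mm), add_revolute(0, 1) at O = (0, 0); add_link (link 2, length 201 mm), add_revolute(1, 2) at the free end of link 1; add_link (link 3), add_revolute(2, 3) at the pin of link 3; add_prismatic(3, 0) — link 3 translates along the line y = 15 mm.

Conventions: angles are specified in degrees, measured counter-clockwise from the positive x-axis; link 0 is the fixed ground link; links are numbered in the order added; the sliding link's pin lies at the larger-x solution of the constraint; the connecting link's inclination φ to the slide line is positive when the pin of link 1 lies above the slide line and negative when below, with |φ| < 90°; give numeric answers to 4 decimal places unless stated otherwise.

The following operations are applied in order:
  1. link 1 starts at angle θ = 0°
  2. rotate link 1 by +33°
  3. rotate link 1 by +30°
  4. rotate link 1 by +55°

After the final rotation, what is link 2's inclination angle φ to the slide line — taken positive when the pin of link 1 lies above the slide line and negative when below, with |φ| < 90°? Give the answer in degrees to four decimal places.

geometry: r = 57 mm, L = 201 mm, e = 15 mm; θ starts at 0°
rotate link 1 by +33°: θ ← 0° +33° = 33°
rotate link 1 by +30°: θ ← 33° +30° = 63°
rotate link 1 by +55°: θ ← 63° +55° = 118°
h = r sin θ − e = 50.328013 − 15 = 35.328013
sin φ = h / L = 35.328013 / 201 = 0.17576126
φ = arcsin(0.17576126) = 10.122962°

10.1230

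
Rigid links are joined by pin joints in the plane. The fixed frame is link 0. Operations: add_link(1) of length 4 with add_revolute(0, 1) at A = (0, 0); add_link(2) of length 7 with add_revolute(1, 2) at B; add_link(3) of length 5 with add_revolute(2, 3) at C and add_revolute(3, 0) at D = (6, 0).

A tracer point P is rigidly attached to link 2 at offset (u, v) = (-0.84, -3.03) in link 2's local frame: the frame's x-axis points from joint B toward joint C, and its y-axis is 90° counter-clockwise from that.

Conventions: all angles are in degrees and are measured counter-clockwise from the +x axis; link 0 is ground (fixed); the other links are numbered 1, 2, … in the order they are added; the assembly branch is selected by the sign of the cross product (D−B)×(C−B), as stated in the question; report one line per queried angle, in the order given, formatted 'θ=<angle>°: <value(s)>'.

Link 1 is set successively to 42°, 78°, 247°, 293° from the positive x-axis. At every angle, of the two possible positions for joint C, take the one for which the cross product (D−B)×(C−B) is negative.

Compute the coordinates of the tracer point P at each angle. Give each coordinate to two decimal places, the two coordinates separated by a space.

A=(0,0), D=(6.00,0)
θ=42°: B = A + 4.00·(cos42°, sin42°) = (2.9726, 2.6765)
θ=42°: |BD| = 4.0409
θ=42°: circle(B,7.00) ∩ circle(D,5.00): a=4.9901, h=4.9091
θ=42°:   candidates: C₊=(9.9627,3.0492) cross=19.837; C₋=(3.4595,-4.3065) cross=-19.837
θ=42°:   branch - wants cross < 0 → take C=(3.4595,-4.3065) (cross=-19.837)
θ=42°: ex = (C−B)/|BC| = (0.0696,-0.9976); ey = (0.9976,0.0696)
θ=42°: P = B + -0.84·ex + -3.03·ey = (-0.1085,3.3037)
θ=78°: B = A + 4.00·(cos78°, sin78°) = (0.8316, 3.9126)
θ=78°: |BD| = 6.4823
θ=78°: circle(B,7.00) ∩ circle(D,5.00): a=5.0923, h=4.8029
θ=78°:   candidates: C₊=(7.7907,4.6683) cross=31.134; C₋=(1.9928,-2.9904) cross=-31.134
θ=78°:   branch - wants cross < 0 → take C=(1.9928,-2.9904) (cross=-31.134)
θ=78°: ex = (C−B)/|BC| = (0.1659,-0.9861); ey = (0.9861,0.1659)
θ=78°: P = B + -0.84·ex + -3.03·ey = (-2.2957,4.2383)
θ=247°: B = A + 4.00·(cos247°, sin247°) = (-1.5629, -3.6820)
θ=247°: |BD| = 8.4116
θ=247°: circle(B,7.00) ∩ circle(D,5.00): a=5.6324, h=4.1564
θ=247°:   candidates: C₊=(1.6818,2.5205) cross=34.962; C₋=(5.3206,-4.9536) cross=-34.962
θ=247°:   branch - wants cross < 0 → take C=(5.3206,-4.9536) (cross=-34.962)
θ=247°: ex = (C−B)/|BC| = (0.9834,-0.1817); ey = (0.1817,0.9834)
θ=247°: P = B + -0.84·ex + -3.03·ey = (-2.9394,-6.5090)
θ=293°: B = A + 4.00·(cos293°, sin293°) = (1.5629, -3.6820)
θ=293°: |BD| = 5.7658
θ=293°: circle(B,7.00) ∩ circle(D,5.00): a=4.9641, h=4.9353
θ=293°:   candidates: C₊=(2.2314,3.2860) cross=28.456; C₋=(8.5347,-4.3099) cross=-28.456
θ=293°:   branch - wants cross < 0 → take C=(8.5347,-4.3099) (cross=-28.456)
θ=293°: ex = (C−B)/|BC| = (0.9960,-0.0897); ey = (0.0897,0.9960)
θ=293°: P = B + -0.84·ex + -3.03·ey = (0.4545,-6.6245)

θ=42°: -0.11 3.30
θ=78°: -2.30 4.24
θ=247°: -2.94 -6.51
θ=293°: 0.45 -6.62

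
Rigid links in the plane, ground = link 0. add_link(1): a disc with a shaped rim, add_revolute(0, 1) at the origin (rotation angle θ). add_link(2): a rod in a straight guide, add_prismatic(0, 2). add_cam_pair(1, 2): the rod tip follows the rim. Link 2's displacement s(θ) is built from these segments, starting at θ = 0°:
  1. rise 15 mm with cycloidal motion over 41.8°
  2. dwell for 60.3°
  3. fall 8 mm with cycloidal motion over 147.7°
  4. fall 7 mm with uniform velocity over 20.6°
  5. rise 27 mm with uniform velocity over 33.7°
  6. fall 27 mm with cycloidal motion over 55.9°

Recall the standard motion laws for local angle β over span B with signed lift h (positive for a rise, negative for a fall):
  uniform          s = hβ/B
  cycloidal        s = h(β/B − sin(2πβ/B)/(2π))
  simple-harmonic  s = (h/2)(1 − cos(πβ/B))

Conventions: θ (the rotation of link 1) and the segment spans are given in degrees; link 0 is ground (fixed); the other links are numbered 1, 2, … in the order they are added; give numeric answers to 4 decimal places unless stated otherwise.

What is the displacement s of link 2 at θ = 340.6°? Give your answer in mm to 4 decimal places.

segment 1 (0° to 41.8°, cycloidal, h = 15) is passed completely: s = 0.0000 + (15) = 15.0000
segment 2 (41.8° to 102.1°, dwell): s unchanged at 15.0000
segment 3 (102.1° to 249.8°, cycloidal, h = -8) is passed completely: s = 15.0000 + (-8) = 7.0000
segment 4 (249.8° to 270.4°, uniform, h = -7) is passed completely: s = 7.0000 + (-7) = 0.0000
segment 5 (270.4° to 304.1°, uniform, h = 27) is passed completely: s = 0.0000 + (27) = 27.0000
θ = 340.6° falls in segment 6 (304.1° to 360°, cycloidal, h = -27): β = 340.6 − 304.1 = 36.5°, B = 55.9°; Δs = -27·(0.6530 − sin(2π·0.6530)/(2π)) = -21.1524; s = 27.0000 − 21.1524 = 5.8476

5.8476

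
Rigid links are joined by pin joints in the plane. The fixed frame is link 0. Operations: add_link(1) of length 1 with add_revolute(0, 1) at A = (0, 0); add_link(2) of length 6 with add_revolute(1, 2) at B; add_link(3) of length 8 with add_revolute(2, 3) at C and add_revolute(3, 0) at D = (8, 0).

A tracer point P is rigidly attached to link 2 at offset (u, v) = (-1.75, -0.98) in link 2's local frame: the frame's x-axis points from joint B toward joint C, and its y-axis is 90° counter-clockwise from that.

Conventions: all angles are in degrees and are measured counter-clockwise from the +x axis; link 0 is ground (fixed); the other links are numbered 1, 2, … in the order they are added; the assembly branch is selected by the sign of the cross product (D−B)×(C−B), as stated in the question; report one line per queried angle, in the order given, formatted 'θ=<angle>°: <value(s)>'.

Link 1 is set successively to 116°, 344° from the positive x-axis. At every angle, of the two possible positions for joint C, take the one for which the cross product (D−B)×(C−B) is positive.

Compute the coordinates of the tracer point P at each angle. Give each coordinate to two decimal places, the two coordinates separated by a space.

A=(0,0), D=(8.00,0)
θ=116°: B = A + 1.00·(cos116°, sin116°) = (-0.4384, 0.8988)
θ=116°: |BD| = 8.4861
θ=116°: circle(B,6.00) ∩ circle(D,8.00): a=2.5933, h=5.4106
θ=116°:   candidates: C₊=(2.7134,6.0043) cross=45.915; C₋=(1.5673,-4.7561) cross=-45.915
θ=116°:   branch + wants cross > 0 → take C=(2.7134,6.0043) (cross=45.915)
θ=116°: ex = (C−B)/|BC| = (0.5253,0.8509); ey = (-0.8509,0.5253)
θ=116°: P = B + -1.75·ex + -0.98·ey = (-0.5237,-1.1051)
θ=344°: B = A + 1.00·(cos344°, sin344°) = (0.9613, -0.2756)
θ=344°: |BD| = 7.0441
θ=344°: circle(B,6.00) ∩ circle(D,8.00): a=1.5346, h=5.8004
θ=344°:   candidates: C₊=(2.2677,5.5804) cross=40.859; C₋=(2.7217,-6.0116) cross=-40.859
θ=344°:   branch + wants cross > 0 → take C=(2.2677,5.5804) (cross=40.859)
θ=344°: ex = (C−B)/|BC| = (0.2177,0.9760); ey = (-0.9760,0.2177)
θ=344°: P = B + -1.75·ex + -0.98·ey = (1.5367,-2.1970)

θ=116°: -0.52 -1.11
θ=344°: 1.54 -2.20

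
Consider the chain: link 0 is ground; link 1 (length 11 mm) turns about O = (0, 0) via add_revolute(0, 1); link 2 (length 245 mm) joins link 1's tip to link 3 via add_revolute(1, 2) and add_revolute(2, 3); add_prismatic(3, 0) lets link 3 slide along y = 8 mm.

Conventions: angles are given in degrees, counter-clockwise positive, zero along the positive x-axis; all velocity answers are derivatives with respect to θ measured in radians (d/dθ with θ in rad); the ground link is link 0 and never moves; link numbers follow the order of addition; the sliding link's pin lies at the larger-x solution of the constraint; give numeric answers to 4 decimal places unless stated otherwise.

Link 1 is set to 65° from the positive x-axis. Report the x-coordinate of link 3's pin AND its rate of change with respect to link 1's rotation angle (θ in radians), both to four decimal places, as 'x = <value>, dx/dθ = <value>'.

geometry: r = 11 mm, L = 245 mm, e = 8 mm
crank pin P = (r cos θ, r sin θ) = (4.648801, 9.969386)
h = r sin θ − e = 9.969386 − 8 = 1.969386
x = r cos θ + √(L² − h²) = 4.648801 + 244.992085 = 249.640885
dx/dθ = −r sin θ − h·r cos θ/√(L² − h²) (θ in radians; h = 1.969386) = -10.006755

x = 249.6409, dx/dθ = -10.0068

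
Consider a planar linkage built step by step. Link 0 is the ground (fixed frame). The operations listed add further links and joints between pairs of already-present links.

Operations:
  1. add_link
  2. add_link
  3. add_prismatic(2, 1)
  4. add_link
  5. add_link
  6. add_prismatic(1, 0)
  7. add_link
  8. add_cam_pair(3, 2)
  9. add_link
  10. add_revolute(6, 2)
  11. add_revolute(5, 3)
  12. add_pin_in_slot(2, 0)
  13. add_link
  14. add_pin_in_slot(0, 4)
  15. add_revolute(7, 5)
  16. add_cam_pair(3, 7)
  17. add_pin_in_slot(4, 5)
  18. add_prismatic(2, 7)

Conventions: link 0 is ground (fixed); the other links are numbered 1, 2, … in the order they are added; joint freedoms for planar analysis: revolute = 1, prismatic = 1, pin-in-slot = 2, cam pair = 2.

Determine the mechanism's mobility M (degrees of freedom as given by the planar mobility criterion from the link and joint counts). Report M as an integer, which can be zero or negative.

link 0 = ground. State L|J1|J2 = 1|0|0
+link1  2|0|0
+link2  3|0|0
P(2,1) f=1→J1  3|1|0
+link3  4|1|0
+link4  5|1|0
P(1,0) f=1→J1  5|2|0
+link5  6|2|0
C(3,2) f=2→J2  6|2|1
+link6  7|2|1
R(6,2) f=1→J1  7|3|1
R(5,3) f=1→J1  7|4|1
PS(2,0) f=2→J2  7|4|2
+link7  8|4|2
PS(0,4) f=2→J2  8|4|3
R(7,5) f=1→J1  8|5|3
C(3,7) f=2→J2  8|5|4
PS(4,5) f=2→J2  8|5|5
P(2,7) f=1→J1  8|6|5
M = 3(8−1)−2·6−5 = 21−12−5 = 4

M = 4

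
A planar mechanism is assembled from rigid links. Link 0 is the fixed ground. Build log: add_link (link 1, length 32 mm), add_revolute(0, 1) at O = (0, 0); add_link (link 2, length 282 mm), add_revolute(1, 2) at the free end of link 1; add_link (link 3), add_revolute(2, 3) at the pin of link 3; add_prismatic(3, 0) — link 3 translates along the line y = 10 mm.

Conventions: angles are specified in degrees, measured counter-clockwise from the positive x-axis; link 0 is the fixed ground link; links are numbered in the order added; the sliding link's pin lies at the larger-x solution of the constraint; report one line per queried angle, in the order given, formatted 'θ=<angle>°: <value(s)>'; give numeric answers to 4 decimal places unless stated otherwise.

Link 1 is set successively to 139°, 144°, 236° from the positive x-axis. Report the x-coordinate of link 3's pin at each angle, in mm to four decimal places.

geometry: r = 32 mm, L = 282 mm, e = 10 mm
θ=139°: crank pin P = (r cos θ, r sin θ) = (-24.150707, 20.993889)
θ=139°: h = r sin θ − e = 20.993889 − 10 = 10.993889
θ=139°: x = r cos θ + √(L² − h²) = -24.150707 + 281.785618 = 257.634911
θ=144°: crank pin P = (r cos θ, r sin θ) = (-25.888544, 18.809128)
θ=144°: h = r sin θ − e = 18.809128 − 10 = 8.809128
θ=144°: x = r cos θ + √(L² − h²) = -25.888544 + 281.862376 = 255.973833
θ=236°: crank pin P = (r cos θ, r sin θ) = (-17.894173, -26.529202)
θ=236°: h = r sin θ − e = -26.529202 − 10 = -36.529202
θ=236°: x = r cos θ + √(L² − h²) = -17.894173 + 279.624064 = 261.729891

θ=139°: 257.6349
θ=144°: 255.9738
θ=236°: 261.7299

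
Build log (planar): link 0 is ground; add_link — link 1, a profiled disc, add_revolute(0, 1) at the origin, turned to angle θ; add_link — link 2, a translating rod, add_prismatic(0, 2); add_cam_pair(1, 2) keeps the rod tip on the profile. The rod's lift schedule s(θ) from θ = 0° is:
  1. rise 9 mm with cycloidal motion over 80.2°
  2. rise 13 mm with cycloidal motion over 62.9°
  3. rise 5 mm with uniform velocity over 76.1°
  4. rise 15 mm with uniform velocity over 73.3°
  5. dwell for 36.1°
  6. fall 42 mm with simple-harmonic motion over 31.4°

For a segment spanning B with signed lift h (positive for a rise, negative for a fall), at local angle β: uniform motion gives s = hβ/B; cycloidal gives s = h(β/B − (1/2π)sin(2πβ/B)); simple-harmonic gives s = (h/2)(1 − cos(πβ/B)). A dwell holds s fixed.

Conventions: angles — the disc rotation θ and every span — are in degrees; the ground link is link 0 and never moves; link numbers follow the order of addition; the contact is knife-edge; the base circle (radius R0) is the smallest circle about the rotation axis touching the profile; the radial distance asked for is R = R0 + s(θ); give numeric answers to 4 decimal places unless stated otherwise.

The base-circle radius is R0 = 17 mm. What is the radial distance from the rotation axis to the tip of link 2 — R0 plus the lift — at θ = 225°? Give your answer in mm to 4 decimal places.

seg 1 [0°–80.2°] cycloidal, h=9: full span → s += 9 → s = 9.0000
seg 2 [80.2°–143.1°] cycloidal, h=13: full span → s += 13 → s = 22.0000
seg 3 [143.1°–219.2°] uniform, h=5: full span → s += 5 → s = 27.0000
seg 4 [219.2°–292.5°] uniform, h=15: θ=225° here. β=5.8, B=73.3. 15·5.8/73.3 = 1.1869 → s = 28.1869
R = R0 + s = 17 + 28.1869 = 45.1869

45.1869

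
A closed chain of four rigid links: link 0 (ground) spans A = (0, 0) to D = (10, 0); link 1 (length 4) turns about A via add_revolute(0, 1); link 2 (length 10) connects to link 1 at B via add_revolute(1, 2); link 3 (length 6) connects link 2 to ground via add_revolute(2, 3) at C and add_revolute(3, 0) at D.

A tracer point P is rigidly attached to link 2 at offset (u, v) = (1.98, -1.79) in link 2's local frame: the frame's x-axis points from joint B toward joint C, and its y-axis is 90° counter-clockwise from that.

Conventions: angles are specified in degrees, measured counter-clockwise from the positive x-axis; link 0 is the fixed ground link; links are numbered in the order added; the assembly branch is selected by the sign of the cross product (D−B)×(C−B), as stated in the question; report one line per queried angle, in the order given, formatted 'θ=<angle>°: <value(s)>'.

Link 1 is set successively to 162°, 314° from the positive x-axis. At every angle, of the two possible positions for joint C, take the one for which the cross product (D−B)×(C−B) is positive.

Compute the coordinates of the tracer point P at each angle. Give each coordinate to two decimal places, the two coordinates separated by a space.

A=(0,0), D=(10.00,0)
θ=162°: B = A + 4.00·(cos162°, sin162°) = (-3.8042, 1.2361)
θ=162°: |BD| = 13.8595
θ=162°: circle(B,10.00) ∩ circle(D,6.00): a=9.2386, h=3.8273
θ=162°:   candidates: C₊=(5.7389,4.2241) cross=53.044; C₋=(5.0562,-3.3999) cross=-53.044
θ=162°:   branch + wants cross > 0 → take C=(5.7389,4.2241) (cross=53.044)
θ=162°: ex = (C−B)/|BC| = (0.9543,0.2988); ey = (-0.2988,0.9543)
θ=162°: P = B + 1.98·ex + -1.79·ey = (-1.3798,0.1195)
θ=314°: B = A + 4.00·(cos314°, sin314°) = (2.7786, -2.8774)
θ=314°: |BD| = 7.7735
θ=314°: circle(B,10.00) ∩ circle(D,6.00): a=8.0033, h=5.9956
θ=314°:   candidates: C₊=(7.9942,5.6548) cross=46.607; C₋=(12.4327,-5.4847) cross=-46.607
θ=314°:   branch + wants cross > 0 → take C=(7.9942,5.6548) (cross=46.607)
θ=314°: ex = (C−B)/|BC| = (0.5216,0.8532); ey = (-0.8532,0.5216)
θ=314°: P = B + 1.98·ex + -1.79·ey = (5.3386,-2.1216)

θ=162°: -1.38 0.12
θ=314°: 5.34 -2.12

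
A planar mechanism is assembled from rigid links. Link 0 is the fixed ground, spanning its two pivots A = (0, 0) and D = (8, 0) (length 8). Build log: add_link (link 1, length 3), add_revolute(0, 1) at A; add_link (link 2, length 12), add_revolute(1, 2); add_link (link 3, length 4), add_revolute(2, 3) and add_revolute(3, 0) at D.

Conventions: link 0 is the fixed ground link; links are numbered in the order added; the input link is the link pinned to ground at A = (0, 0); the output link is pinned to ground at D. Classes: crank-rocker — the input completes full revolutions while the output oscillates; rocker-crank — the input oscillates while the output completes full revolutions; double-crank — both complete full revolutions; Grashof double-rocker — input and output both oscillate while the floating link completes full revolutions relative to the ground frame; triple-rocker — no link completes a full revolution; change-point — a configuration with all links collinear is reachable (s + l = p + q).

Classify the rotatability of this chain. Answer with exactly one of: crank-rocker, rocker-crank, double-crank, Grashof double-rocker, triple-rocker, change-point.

lengths: ground=8, input=3, coupler=12, output=4
sorted: s=3 (shortest), l=12 (longest), p+q=12
s + l = 15 vs p + q = 12
s + l > p + q → non-Grashof → no link fully rotates → triple-rocker

triple-rocker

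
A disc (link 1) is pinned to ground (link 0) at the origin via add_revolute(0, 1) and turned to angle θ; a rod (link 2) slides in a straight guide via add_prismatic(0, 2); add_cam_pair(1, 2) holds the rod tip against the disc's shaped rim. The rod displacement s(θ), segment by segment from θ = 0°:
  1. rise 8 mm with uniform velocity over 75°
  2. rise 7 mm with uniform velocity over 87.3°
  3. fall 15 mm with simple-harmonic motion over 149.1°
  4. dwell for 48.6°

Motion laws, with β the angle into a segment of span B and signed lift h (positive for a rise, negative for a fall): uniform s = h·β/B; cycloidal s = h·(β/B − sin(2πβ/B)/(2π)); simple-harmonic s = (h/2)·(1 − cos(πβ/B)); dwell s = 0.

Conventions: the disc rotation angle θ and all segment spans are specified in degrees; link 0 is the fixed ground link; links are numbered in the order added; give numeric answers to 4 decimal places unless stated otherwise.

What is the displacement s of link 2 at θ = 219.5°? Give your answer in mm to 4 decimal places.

segment 1 (0° to 75°, uniform, h = 8) is passed completely: s = 0.0000 + (8) = 8.0000
segment 2 (75° to 162.3°, uniform, h = 7) is passed completely: s = 8.0000 + (7) = 15.0000
θ = 219.5° falls in segment 3 (162.3° to 311.4°, simple-harmonic, h = -15): β = 219.5 − 162.3 = 57.2°, B = 149.1°; Δs = -15/2·(1 − cos(π·0.3836)) = -4.8189; s = 15.0000 − 4.8189 = 10.1811

10.1811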